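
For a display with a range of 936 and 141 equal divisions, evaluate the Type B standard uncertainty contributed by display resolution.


resolution = range / divisions
resolution = 936 / 141 = 6.6382979
u_res = resolution / (2*sqrt(3))
u_res = 6.6382979 / 3.4641016
u_res = 1.9163

1.9163


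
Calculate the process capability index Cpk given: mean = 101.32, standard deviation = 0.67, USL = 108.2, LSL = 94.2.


Cpu = (USL - mean) / (3*sigma) = (108.2 - 101.32) / (3*0.67) = 3.4229
Cpl = (mean - LSL) / (3*sigma) = (101.32 - 94.2) / (3*0.67) = 3.5423
Cpk = min(Cpu, Cpl) = 3.4229

3.4229


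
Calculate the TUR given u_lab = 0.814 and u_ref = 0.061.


TUR = u_lab / u_ref
= 0.814 / 0.061
= 13.3443

13.3443


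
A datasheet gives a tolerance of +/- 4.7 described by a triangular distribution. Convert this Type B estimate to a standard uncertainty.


u_B = half_width / sqrt(6)
u_B = 4.7 / 2.4494897
u_B = 1.9188

1.9188


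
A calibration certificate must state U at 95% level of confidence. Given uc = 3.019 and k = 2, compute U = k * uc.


U = k * uc
U = 2 * 3.019
U = 6.0380

6.0380


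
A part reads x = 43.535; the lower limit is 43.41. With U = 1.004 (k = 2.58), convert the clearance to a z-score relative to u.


u = U / k = 1.004 / 2.58 = 0.38914729
margin = |LSL - x| = |43.41 - 43.535| = 0.125
z = margin / u = 0.125 / 0.38914729
z = 0.3212

0.3212


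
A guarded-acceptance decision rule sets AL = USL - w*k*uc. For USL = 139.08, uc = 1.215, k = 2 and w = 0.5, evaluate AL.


U = k * uc = 2 * 1.215 = 2.43
guard band g = w * U = 0.5 * 2.43 = 1.215
AL = USL - g = 139.08 - 1.215
AL = 137.8650

137.8650


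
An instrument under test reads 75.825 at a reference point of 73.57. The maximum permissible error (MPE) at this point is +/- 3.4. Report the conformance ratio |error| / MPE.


e = indication - reference = 75.825 - 73.57 = 2.2550
|e| = 2.2550
ratio = |e| / MPE = 2.2550 / 3.4
ratio = 0.6632

0.6632


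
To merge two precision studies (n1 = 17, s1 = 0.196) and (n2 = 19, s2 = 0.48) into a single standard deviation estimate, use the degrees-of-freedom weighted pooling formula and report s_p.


s_p = sqrt(((n1-1)*s1^2 + (n2-1)*s2^2) / (n1+n2-2))
numerator = (17-1)*0.196^2 + (19-1)*0.48^2 = 0.614656 + 4.1472 = 4.761856
denominator = 17 + 19 - 2 = 34
s_p^2 = 4.761856 / 34 = 0.14005459
s_p = sqrt(0.14005459) = 0.3742

0.3742


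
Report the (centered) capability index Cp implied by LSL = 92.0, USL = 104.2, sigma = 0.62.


Cp = (USL - LSL) / (6 * sigma)
= (104.2 - 92.0) / (6 * 0.62)
= 12.2000 / 3.7200
= 3.2796

3.2796


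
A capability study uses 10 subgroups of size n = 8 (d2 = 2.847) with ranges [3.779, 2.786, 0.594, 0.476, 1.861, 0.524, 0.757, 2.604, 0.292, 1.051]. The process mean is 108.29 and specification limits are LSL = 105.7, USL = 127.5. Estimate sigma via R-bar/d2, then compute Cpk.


R_bar = (3.779 + 2.786 + 0.594 + 0.476 + 1.861 + 0.524 + 0.757 + 2.604 + 0.292 + 1.051) / 10 = 1.4724
sigma = R_bar / d2 = 1.4724 / 2.847 = 0.51717597
Cp = (USL - LSL)/(6*sigma) = (127.5 - 105.7)/(6*0.51717597) = 7.0253
Cpu = (127.5 - 108.29)/(3*0.51717597) = 12.3813
Cpl = (108.29 - 105.7)/(3*0.51717597) = 1.6693
Cpk = min(Cpu, Cpl) = 1.6693

1.6693


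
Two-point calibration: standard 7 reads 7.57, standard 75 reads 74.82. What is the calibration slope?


slope = (y2 - y1) / (x2 - x1)
= (74.82 - 7.57) / (75 - 7)
= 67.2500 / 68
= 0.9890

0.9890


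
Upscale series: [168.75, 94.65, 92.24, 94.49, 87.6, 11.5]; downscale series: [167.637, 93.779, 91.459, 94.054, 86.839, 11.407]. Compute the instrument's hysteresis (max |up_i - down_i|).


|168.75 - 167.637| = 1.1130
|94.65 - 93.779| = 0.8710
|92.24 - 91.459| = 0.7810
|94.49 - 94.054| = 0.4360
|87.6 - 86.839| = 0.7610
|11.5 - 11.407| = 0.0930
hysteresis = max(diffs) = 1.1130

1.1130


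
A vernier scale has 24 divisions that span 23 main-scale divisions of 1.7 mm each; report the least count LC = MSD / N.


LC = MSD / n_div
= 1.7 / 24
= 0.0708

0.0708


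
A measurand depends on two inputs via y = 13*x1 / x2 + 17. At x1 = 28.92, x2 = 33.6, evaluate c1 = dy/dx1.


y = 13*x1 / x2 + 17
dy/dx1 = 13/x2
Evaluate at x2 = 33.6: c1 = 13 / 33.6
c1 = 0.3869

0.3869


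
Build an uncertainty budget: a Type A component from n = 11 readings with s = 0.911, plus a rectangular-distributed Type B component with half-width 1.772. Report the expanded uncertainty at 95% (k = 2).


u_A = s / sqrt(n) = 0.911 / sqrt(11) = 0.27467683
u_B = half_width / sqrt(3) = 1.772 / sqrt(3) = 1.0230647
uc = sqrt(u_A^2 + u_B^2) = sqrt(0.27467683^2 + 1.0230647^2) = 1.0592963
U = k * uc = 2 * 1.0592963
U = 2.1186

2.1186


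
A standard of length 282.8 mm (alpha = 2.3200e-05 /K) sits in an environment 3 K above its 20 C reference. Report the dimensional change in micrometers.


dL = L * alpha * dT
= 282.8 * 2.3200e-05 * 3
= 0.0196829 mm
dL_um = 0.0196829 * 1000 = 19.6829 um

19.6829


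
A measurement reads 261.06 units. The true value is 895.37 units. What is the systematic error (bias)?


Systematic error = measured - true
= 261.06 - 895.37
= -634.3100

-634.3100


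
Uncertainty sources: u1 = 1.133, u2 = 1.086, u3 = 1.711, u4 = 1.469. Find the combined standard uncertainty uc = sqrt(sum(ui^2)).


uc = sqrt(1.133^2 + 1.086^2 + 1.711^2 + 1.469^2)
uc = sqrt(7.548567)
uc = 2.7475

2.7475


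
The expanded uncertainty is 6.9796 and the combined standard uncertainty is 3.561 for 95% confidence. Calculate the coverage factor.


k = U / uc
k = 6.9796 / 3.561
k = 1.96

1.96


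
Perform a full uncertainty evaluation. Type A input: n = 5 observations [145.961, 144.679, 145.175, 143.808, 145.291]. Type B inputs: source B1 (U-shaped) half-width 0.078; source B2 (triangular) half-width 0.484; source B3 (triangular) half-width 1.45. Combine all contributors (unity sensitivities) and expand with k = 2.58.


mean = (145.961 + 144.679 + 145.175 + 143.808 + 145.291) / 5 = 144.9828
s = sqrt(sum((x - mean)^2)/(n-1)) = 0.80019573
u_A = s / sqrt(n) = 0.80019573 / sqrt(5) = 0.35785841
u_B1 = 0.078 / sqrt(2) = 0.055154329
u_B2 = 0.484 / sqrt(6) = 0.19759217
u_B3 = 1.45 / sqrt(6) = 0.59196002
uc = sqrt(0.35785841^2 + 0.055154329^2 + 0.19759217^2 + 0.59196002^2) = 0.72150119
U = k * uc = 2.58 * 0.72150119
U = 1.8615

1.8615


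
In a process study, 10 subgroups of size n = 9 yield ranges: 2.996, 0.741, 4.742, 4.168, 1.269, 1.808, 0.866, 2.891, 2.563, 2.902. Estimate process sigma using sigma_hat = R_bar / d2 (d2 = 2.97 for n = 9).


R_bar = (2.996 + 0.741 + 4.742 + 4.168 + 1.269 + 1.808 + 0.866 + 2.891 + 2.563 + 2.902) / 10
R_bar = 24.946 / 10 = 2.4946
sigma_hat = R_bar / d2 = 2.4946 / 2.97 = 0.8399

0.8399


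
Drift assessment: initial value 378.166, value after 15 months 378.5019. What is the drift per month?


rate = (v2 - v1) / months
= (378.5019 - 378.166) / 15
= 0.3359 / 15
= 0.0224

0.0224


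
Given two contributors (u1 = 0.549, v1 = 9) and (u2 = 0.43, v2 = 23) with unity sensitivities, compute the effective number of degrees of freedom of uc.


uc = sqrt(u1^2 + u2^2) = sqrt(0.549^2 + 0.43^2) = 0.69735285
v_eff = uc^4 / (u1^4/v1 + u2^4/v2)
= 0.69735285^4 / (0.549^4/9 + 0.43^4/23)
= 0.23648866 / 0.011580053
v_eff = 20.4221

20.4221


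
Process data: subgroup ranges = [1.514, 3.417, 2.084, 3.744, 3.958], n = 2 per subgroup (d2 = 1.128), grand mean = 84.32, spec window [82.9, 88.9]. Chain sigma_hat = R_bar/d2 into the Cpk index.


R_bar = (1.514 + 3.417 + 2.084 + 3.744 + 3.958) / 5 = 2.9434
sigma = R_bar / d2 = 2.9434 / 1.128 = 2.6093972
Cp = (USL - LSL)/(6*sigma) = (88.9 - 82.9)/(6*2.6093972) = 0.3832
Cpu = (88.9 - 84.32)/(3*2.6093972) = 0.5851
Cpl = (84.32 - 82.9)/(3*2.6093972) = 0.1814
Cpk = min(Cpu, Cpl) = 0.1814

0.1814


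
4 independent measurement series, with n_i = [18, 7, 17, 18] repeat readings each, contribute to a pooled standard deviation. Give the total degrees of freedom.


nu = sum_i (n_i - 1)
nu = ((18 - 1) + (7 - 1) + (17 - 1) + (18 - 1))
nu = 17 + 6 + 16 + 17
nu = 56

56


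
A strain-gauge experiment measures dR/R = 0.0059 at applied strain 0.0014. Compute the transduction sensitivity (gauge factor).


GF = (dR/R) / epsilon
= 0.0059 / 0.0014
= 4.2143

4.2143


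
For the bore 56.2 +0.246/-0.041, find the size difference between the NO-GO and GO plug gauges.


GO = nominal - lower_tol (smallest hole = maximum material condition)
GO = 56.2 - 0.041 = 56.159
NO-GO = nominal + upper_tol (largest hole = least material condition)
NO-GO = 56.2 + 0.246 = 56.446
spread = NO-GO - GO = 56.446 - 56.159 = 0.2870

0.2870


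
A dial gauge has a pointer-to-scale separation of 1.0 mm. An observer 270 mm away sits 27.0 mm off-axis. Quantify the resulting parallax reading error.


error = h * offset / d
= 1.0 * 27.0 / 270
= 0.1000

0.1000


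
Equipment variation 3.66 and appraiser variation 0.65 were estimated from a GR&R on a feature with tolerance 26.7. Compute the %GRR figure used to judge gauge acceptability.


GRR = sqrt(EV^2 + AV^2) = sqrt(3.66^2 + 0.65^2) = 3.7172705
%GRR = GRR / tol * 100 = 3.7172705 / 26.7 * 100
%GRR = 13.9224

13.9224


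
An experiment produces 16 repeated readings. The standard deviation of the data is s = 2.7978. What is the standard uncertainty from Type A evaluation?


u_A = s / sqrt(n)
u_A = 2.7978 / sqrt(16)
u_A = 2.7978 / 4
u_A = 0.6995

0.6995


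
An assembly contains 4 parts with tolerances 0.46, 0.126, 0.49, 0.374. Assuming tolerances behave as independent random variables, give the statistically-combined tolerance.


RSS = sqrt(0.46^2 + 0.126^2 + 0.49^2 + 0.374^2)
= sqrt(0.607452)
= 0.7794

0.7794


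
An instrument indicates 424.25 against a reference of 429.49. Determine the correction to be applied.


Correction = standard - reading
= 429.49 - 424.25
= 5.2400

5.2400


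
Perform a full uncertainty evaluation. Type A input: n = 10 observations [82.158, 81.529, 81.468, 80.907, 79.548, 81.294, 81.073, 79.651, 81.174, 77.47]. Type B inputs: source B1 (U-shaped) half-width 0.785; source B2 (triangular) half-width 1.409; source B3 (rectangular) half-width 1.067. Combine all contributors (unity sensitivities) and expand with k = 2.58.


mean = (82.158 + 81.529 + 81.468 + 80.907 + 79.548 + 81.294 + 81.073 + 79.651 + 81.174 + 77.47) / 10 = 80.6272
s = sqrt(sum((x - mean)^2)/(n-1)) = 1.3731442
u_A = s / sqrt(n) = 1.3731442 / sqrt(10) = 0.43422632
u_B1 = 0.785 / sqrt(2) = 0.55507882
u_B2 = 1.409 / sqrt(6) = 0.57522184
u_B3 = 1.067 / sqrt(3) = 0.61603274
uc = sqrt(0.43422632^2 + 0.55507882^2 + 0.57522184^2 + 0.61603274^2) = 1.0986544
U = k * uc = 2.58 * 1.0986544
U = 2.8345

2.8345


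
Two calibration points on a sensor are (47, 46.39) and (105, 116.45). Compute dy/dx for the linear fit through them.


slope = (y2 - y1) / (x2 - x1)
= (116.45 - 46.39) / (105 - 47)
= 70.0600 / 58
= 1.2079

1.2079


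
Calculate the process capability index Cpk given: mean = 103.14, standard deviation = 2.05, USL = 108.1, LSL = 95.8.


Cpu = (USL - mean) / (3*sigma) = (108.1 - 103.14) / (3*2.05) = 0.8065
Cpl = (mean - LSL) / (3*sigma) = (103.14 - 95.8) / (3*2.05) = 1.1935
Cpk = min(Cpu, Cpl) = 0.8065

0.8065


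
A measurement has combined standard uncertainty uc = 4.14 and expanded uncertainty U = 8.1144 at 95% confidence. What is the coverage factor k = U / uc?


k = U / uc
k = 8.1144 / 4.14
k = 1.96

1.96


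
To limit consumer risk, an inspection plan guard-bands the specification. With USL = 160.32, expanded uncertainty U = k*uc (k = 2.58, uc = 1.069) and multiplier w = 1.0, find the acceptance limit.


U = k * uc = 2.58 * 1.069 = 2.75802
guard band g = w * U = 1.0 * 2.75802 = 2.75802
AL = USL - g = 160.32 - 2.75802
AL = 157.5620

157.5620


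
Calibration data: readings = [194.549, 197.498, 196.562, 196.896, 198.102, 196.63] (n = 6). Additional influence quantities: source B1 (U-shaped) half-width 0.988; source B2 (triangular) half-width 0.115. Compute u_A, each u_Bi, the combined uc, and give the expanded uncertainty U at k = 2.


mean = (194.549 + 197.498 + 196.562 + 196.896 + 198.102 + 196.63) / 6 = 196.7061667
s = sqrt(sum((x - mean)^2)/(n-1)) = 1.2075877
u_A = s / sqrt(n) = 1.2075877 / sqrt(6) = 0.49299561
u_B1 = 0.988 / sqrt(2) = 0.6986215
u_B2 = 0.115 / sqrt(6) = 0.046948553
uc = sqrt(0.49299561^2 + 0.6986215^2 + 0.046948553^2) = 0.85634154
U = k * uc = 2 * 0.85634154
U = 1.7127

1.7127


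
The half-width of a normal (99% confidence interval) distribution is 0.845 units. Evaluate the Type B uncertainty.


u_B = half_width / 2.576
u_B = 0.845 / 2.576
u_B = 0.3280

0.3280


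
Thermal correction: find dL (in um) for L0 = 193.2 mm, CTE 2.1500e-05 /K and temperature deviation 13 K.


dL = L * alpha * dT
= 193.2 * 2.1500e-05 * 13
= 0.0539994 mm
dL_um = 0.0539994 * 1000 = 53.9994 um

53.9994


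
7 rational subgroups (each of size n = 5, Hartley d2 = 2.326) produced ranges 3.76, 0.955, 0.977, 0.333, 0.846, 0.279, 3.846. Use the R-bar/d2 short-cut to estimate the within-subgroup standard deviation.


R_bar = (3.76 + 0.955 + 0.977 + 0.333 + 0.846 + 0.279 + 3.846) / 7
R_bar = 10.996 / 7 = 1.5708571
sigma_hat = R_bar / d2 = 1.5708571 / 2.326 = 0.6753

0.6753


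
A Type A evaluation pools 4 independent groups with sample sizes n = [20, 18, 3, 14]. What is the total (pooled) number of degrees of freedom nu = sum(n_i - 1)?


nu = sum_i (n_i - 1)
nu = ((20 - 1) + (18 - 1) + (3 - 1) + (14 - 1))
nu = 19 + 17 + 2 + 13
nu = 51

51


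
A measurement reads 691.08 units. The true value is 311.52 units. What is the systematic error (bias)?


Systematic error = measured - true
= 691.08 - 311.52
= 379.5600

379.5600


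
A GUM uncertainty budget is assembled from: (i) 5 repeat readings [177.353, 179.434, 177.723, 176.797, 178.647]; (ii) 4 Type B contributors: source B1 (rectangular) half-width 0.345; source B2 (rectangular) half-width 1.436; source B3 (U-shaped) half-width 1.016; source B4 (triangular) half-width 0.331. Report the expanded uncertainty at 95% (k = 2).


mean = (177.353 + 179.434 + 177.723 + 176.797 + 178.647) / 5 = 177.9908
s = sqrt(sum((x - mean)^2)/(n-1)) = 1.0508436
u_A = s / sqrt(n) = 1.0508436 / sqrt(5) = 0.46995154
u_B1 = 0.345 / sqrt(3) = 0.19918584
u_B2 = 1.436 / sqrt(3) = 0.82907499
u_B3 = 1.016 / sqrt(2) = 0.71842049
u_B4 = 0.331 / sqrt(6) = 0.13513018
uc = sqrt(0.46995154^2 + 0.19918584^2 + 0.82907499^2 + 0.71842049^2 + 0.13513018^2) = 1.2174904
U = k * uc = 2 * 1.2174904
U = 2.4350

2.4350


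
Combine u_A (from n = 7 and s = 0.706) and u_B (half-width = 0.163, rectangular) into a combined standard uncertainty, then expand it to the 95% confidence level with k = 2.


u_A = s / sqrt(n) = 0.706 / sqrt(7) = 0.26684292
u_B = half_width / sqrt(3) = 0.163 / sqrt(3) = 0.094108094
uc = sqrt(u_A^2 + u_B^2) = sqrt(0.26684292^2 + 0.094108094^2) = 0.28295137
U = k * uc = 2 * 0.28295137
U = 0.5659

0.5659


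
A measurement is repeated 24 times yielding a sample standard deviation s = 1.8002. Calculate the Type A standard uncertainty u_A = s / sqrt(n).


u_A = s / sqrt(n)
u_A = 1.8002 / sqrt(24)
u_A = 1.8002 / 4.8989795
u_A = 0.3675

0.3675


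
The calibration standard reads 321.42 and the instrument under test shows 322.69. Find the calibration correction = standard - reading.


Correction = standard - reading
= 321.42 - 322.69
= -1.2700

-1.2700


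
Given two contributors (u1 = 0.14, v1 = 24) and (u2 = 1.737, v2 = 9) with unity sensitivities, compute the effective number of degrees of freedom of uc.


uc = sqrt(u1^2 + u2^2) = sqrt(0.14^2 + 1.737^2) = 1.7426328
v_eff = uc^4 / (u1^4/v1 + u2^4/v2)
= 1.7426328^4 / (0.14^4/24 + 1.737^4/9)
= 9.2219664 / 1.0114948
v_eff = 9.1172

9.1172


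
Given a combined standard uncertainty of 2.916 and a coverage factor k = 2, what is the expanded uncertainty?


U = k * uc
U = 2 * 2.916
U = 5.8320

5.8320


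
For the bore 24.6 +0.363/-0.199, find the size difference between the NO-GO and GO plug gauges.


GO = nominal - lower_tol (smallest hole = maximum material condition)
GO = 24.6 - 0.199 = 24.401
NO-GO = nominal + upper_tol (largest hole = least material condition)
NO-GO = 24.6 + 0.363 = 24.963
spread = NO-GO - GO = 24.963 - 24.401 = 0.5620

0.5620


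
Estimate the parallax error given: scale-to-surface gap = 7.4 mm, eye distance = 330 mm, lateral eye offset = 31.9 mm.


error = h * offset / d
= 7.4 * 31.9 / 330
= 0.7153

0.7153


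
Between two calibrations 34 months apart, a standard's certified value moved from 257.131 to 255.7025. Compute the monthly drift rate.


rate = (v2 - v1) / months
= (255.7025 - 257.131) / 34
= -1.4285 / 34
= -0.0420

-0.0420


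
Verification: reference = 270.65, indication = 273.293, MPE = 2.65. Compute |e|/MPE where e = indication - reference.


e = indication - reference = 273.293 - 270.65 = 2.6430
|e| = 2.6430
ratio = |e| / MPE = 2.6430 / 2.65
ratio = 0.9974

0.9974


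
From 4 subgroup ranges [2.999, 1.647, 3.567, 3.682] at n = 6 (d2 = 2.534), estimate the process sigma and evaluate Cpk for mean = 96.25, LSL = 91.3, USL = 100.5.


R_bar = (2.999 + 1.647 + 3.567 + 3.682) / 4 = 2.97375
sigma = R_bar / d2 = 2.97375 / 2.534 = 1.1735399
Cp = (USL - LSL)/(6*sigma) = (100.5 - 91.3)/(6*1.1735399) = 1.3066
Cpu = (100.5 - 96.25)/(3*1.1735399) = 1.2072
Cpl = (96.25 - 91.3)/(3*1.1735399) = 1.4060
Cpk = min(Cpu, Cpl) = 1.2072

1.2072


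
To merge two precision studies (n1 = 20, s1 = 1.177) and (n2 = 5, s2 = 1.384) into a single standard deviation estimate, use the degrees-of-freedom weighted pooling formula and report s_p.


s_p = sqrt(((n1-1)*s1^2 + (n2-1)*s2^2) / (n1+n2-2))
numerator = (20-1)*1.177^2 + (5-1)*1.384^2 = 26.321251 + 7.661824 = 33.983075
denominator = 20 + 5 - 2 = 23
s_p^2 = 33.983075 / 23 = 1.477525
s_p = sqrt(1.477525) = 1.2155

1.2155


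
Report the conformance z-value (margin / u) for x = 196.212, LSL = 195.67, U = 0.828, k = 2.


u = U / k = 0.828 / 2 = 0.414
margin = |LSL - x| = |195.67 - 196.212| = 0.542
z = margin / u = 0.542 / 0.414
z = 1.3092

1.3092


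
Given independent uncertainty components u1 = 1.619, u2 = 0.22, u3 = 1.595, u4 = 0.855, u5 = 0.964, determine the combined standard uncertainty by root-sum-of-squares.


uc = sqrt(1.619^2 + 0.22^2 + 1.595^2 + 0.855^2 + 0.964^2)
uc = sqrt(6.873907)
uc = 2.6218

2.6218


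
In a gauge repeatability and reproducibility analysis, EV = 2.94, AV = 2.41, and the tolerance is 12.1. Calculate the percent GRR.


GRR = sqrt(EV^2 + AV^2) = sqrt(2.94^2 + 2.41^2) = 3.8015392
%GRR = GRR / tol * 100 = 3.8015392 / 12.1 * 100
%GRR = 31.4177

31.4177


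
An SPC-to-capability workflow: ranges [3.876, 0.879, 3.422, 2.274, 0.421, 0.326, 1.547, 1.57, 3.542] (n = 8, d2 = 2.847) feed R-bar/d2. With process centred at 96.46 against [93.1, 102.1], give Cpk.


R_bar = (3.876 + 0.879 + 3.422 + 2.274 + 0.421 + 0.326 + 1.547 + 1.57 + 3.542) / 9 = 1.9841111
sigma = R_bar / d2 = 1.9841111 / 2.847 = 0.69691293
Cp = (USL - LSL)/(6*sigma) = (102.1 - 93.1)/(6*0.69691293) = 2.1523
Cpu = (102.1 - 96.46)/(3*0.69691293) = 2.6976
Cpl = (96.46 - 93.1)/(3*0.69691293) = 1.6071
Cpk = min(Cpu, Cpl) = 1.6071

1.6071


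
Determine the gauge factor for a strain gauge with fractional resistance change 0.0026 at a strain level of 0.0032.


GF = (dR/R) / epsilon
= 0.0026 / 0.0032
= 0.8125

0.8125


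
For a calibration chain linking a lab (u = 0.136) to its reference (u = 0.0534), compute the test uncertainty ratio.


TUR = u_lab / u_ref
= 0.136 / 0.0534
= 2.5468

2.5468


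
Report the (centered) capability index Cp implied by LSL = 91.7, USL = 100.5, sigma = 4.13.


Cp = (USL - LSL) / (6 * sigma)
= (100.5 - 91.7) / (6 * 4.13)
= 8.8000 / 24.7800
= 0.3551

0.3551


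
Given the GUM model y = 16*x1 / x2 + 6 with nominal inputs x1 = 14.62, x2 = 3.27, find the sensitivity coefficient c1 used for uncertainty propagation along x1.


y = 16*x1 / x2 + 6
dy/dx1 = 16/x2
Evaluate at x2 = 3.27: c1 = 16 / 3.27
c1 = 4.8930

4.8930


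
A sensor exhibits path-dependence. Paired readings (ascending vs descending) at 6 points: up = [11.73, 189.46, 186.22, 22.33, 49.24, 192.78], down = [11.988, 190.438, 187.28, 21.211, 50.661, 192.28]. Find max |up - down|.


|11.73 - 11.988| = 0.2580
|189.46 - 190.438| = 0.9780
|186.22 - 187.28| = 1.0600
|22.33 - 21.211| = 1.1190
|49.24 - 50.661| = 1.4210
|192.78 - 192.28| = 0.5000
hysteresis = max(diffs) = 1.4210

1.4210


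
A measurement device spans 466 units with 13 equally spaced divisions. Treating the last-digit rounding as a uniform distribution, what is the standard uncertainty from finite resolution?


resolution = range / divisions
resolution = 466 / 13 = 35.846154
u_res = resolution / (2*sqrt(3))
u_res = 35.846154 / 3.4641016
u_res = 10.3479

10.3479


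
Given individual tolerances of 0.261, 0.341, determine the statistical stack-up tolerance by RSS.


RSS = sqrt(0.261^2 + 0.341^2)
= sqrt(0.184402)
= 0.4294

0.4294


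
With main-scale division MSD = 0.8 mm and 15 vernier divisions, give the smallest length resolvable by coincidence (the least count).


LC = MSD / n_div
= 0.8 / 15
= 0.0533

0.0533


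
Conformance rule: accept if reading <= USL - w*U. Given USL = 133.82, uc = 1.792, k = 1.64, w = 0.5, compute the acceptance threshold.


U = k * uc = 1.64 * 1.792 = 2.93888
guard band g = w * U = 0.5 * 2.93888 = 1.46944
AL = USL - g = 133.82 - 1.46944
AL = 132.3506

132.3506


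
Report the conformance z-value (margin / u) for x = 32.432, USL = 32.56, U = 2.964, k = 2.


u = U / k = 2.964 / 2 = 1.482
margin = |USL - x| = |32.56 - 32.432| = 0.128
z = margin / u = 0.128 / 1.482
z = 0.0864

0.0864


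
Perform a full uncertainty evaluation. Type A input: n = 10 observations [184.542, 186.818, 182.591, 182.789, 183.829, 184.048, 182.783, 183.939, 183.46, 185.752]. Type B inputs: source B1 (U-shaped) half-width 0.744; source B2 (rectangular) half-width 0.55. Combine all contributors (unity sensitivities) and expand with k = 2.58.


mean = (184.542 + 186.818 + 182.591 + 182.789 + 183.829 + 184.048 + 182.783 + 183.939 + 183.46 + 185.752) / 10 = 184.0551
s = sqrt(sum((x - mean)^2)/(n-1)) = 1.3553921
u_A = s / sqrt(n) = 1.3553921 / sqrt(10) = 0.42861262
u_B1 = 0.744 / sqrt(2) = 0.52608745
u_B2 = 0.55 / sqrt(3) = 0.31754265
uc = sqrt(0.42861262^2 + 0.52608745^2 + 0.31754265^2) = 0.74920633
U = k * uc = 2.58 * 0.74920633
U = 1.9330

1.9330


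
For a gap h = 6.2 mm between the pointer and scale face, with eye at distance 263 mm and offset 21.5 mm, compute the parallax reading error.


error = h * offset / d
= 6.2 * 21.5 / 263
= 0.5068

0.5068


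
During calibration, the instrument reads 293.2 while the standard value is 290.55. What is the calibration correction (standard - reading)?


Correction = standard - reading
= 290.55 - 293.2
= -2.6500

-2.6500


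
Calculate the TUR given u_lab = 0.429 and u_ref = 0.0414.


TUR = u_lab / u_ref
= 0.429 / 0.0414
= 10.3623

10.3623


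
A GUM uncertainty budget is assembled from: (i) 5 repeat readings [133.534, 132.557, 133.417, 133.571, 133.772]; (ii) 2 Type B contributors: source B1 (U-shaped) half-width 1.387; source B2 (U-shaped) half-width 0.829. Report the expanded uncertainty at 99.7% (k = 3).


mean = (133.534 + 132.557 + 133.417 + 133.571 + 133.772) / 5 = 133.3702
s = sqrt(sum((x - mean)^2)/(n-1)) = 0.47224962
u_A = s / sqrt(n) = 0.47224962 / sqrt(5) = 0.21119645
u_B1 = 1.387 / sqrt(2) = 0.98075711
u_B2 = 0.829 / sqrt(2) = 0.58619152
uc = sqrt(0.21119645^2 + 0.98075711^2 + 0.58619152^2) = 1.1619419
U = k * uc = 3 * 1.1619419
U = 3.4858

3.4858


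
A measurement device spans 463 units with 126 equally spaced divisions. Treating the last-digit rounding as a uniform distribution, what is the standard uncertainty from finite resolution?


resolution = range / divisions
resolution = 463 / 126 = 3.6746032
u_res = resolution / (2*sqrt(3))
u_res = 3.6746032 / 3.4641016
u_res = 1.0608

1.0608


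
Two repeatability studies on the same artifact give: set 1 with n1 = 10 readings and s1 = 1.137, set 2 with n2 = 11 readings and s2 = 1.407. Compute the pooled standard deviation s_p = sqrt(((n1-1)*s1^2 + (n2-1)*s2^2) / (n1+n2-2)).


s_p = sqrt(((n1-1)*s1^2 + (n2-1)*s2^2) / (n1+n2-2))
numerator = (10-1)*1.137^2 + (11-1)*1.407^2 = 11.634921 + 19.79649 = 31.431411
denominator = 10 + 11 - 2 = 19
s_p^2 = 31.431411 / 19 = 1.6542848
s_p = sqrt(1.6542848) = 1.2862

1.2862


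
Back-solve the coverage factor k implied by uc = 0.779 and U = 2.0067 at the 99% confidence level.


k = U / uc
k = 2.0067 / 0.779
k = 2.576

2.576


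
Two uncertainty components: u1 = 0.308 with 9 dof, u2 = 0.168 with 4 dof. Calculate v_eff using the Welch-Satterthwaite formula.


uc = sqrt(u1^2 + u2^2) = sqrt(0.308^2 + 0.168^2) = 0.35083899
v_eff = uc^4 / (u1^4/v1 + u2^4/v2)
= 0.35083899^4 / (0.308^4/9 + 0.168^4/4)
= 0.015150655 / 0.0011990573
v_eff = 12.6355

12.6355


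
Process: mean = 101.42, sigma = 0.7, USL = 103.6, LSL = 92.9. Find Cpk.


Cpu = (USL - mean) / (3*sigma) = (103.6 - 101.42) / (3*0.7) = 1.0381
Cpl = (mean - LSL) / (3*sigma) = (101.42 - 92.9) / (3*0.7) = 4.0571
Cpk = min(Cpu, Cpl) = 1.0381

1.0381


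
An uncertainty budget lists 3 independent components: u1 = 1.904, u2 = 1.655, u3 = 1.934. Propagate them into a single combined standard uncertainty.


uc = sqrt(1.904^2 + 1.655^2 + 1.934^2)
uc = sqrt(10.104597)
uc = 3.1788

3.1788


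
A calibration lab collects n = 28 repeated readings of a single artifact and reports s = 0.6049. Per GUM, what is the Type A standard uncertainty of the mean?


u_A = s / sqrt(n)
u_A = 0.6049 / sqrt(28)
u_A = 0.6049 / 5.2915026
u_A = 0.1143

0.1143


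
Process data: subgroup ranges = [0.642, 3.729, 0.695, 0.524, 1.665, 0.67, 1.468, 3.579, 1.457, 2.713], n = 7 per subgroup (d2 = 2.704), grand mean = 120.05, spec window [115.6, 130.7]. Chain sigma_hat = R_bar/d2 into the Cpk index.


R_bar = (0.642 + 3.729 + 0.695 + 0.524 + 1.665 + 0.67 + 1.468 + 3.579 + 1.457 + 2.713) / 10 = 1.7142
sigma = R_bar / d2 = 1.7142 / 2.704 = 0.6339497
Cp = (USL - LSL)/(6*sigma) = (130.7 - 115.6)/(6*0.6339497) = 3.9698
Cpu = (130.7 - 120.05)/(3*0.6339497) = 5.5998
Cpl = (120.05 - 115.6)/(3*0.6339497) = 2.3398
Cpk = min(Cpu, Cpl) = 2.3398

2.3398


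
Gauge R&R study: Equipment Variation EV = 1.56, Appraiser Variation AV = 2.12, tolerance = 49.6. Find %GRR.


GRR = sqrt(EV^2 + AV^2) = sqrt(1.56^2 + 2.12^2) = 2.6321094
%GRR = GRR / tol * 100 = 2.6321094 / 49.6 * 100
%GRR = 5.3067

5.3067


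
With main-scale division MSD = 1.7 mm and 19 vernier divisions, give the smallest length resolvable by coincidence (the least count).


LC = MSD / n_div
= 1.7 / 19
= 0.0895

0.0895


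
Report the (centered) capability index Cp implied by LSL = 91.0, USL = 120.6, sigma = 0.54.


Cp = (USL - LSL) / (6 * sigma)
= (120.6 - 91.0) / (6 * 0.54)
= 29.6000 / 3.2400
= 9.1358

9.1358


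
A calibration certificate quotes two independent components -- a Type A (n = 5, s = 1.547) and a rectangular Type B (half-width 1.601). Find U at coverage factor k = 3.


u_A = s / sqrt(n) = 1.547 / sqrt(5) = 0.69183943
u_B = half_width / sqrt(3) = 1.601 / sqrt(3) = 0.92433778
uc = sqrt(u_A^2 + u_B^2) = sqrt(0.69183943^2 + 0.92433778^2) = 1.1545744
U = k * uc = 3 * 1.1545744
U = 3.4637

3.4637


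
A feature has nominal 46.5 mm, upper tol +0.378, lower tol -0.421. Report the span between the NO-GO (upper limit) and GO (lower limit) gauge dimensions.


GO = nominal - lower_tol (smallest hole = maximum material condition)
GO = 46.5 - 0.421 = 46.079
NO-GO = nominal + upper_tol (largest hole = least material condition)
NO-GO = 46.5 + 0.378 = 46.878
spread = NO-GO - GO = 46.878 - 46.079 = 0.7990

0.7990


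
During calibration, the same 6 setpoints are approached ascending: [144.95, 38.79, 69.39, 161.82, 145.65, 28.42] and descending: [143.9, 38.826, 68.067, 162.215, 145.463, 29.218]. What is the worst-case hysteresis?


|144.95 - 143.9| = 1.0500
|38.79 - 38.826| = 0.0360
|69.39 - 68.067| = 1.3230
|161.82 - 162.215| = 0.3950
|145.65 - 145.463| = 0.1870
|28.42 - 29.218| = 0.7980
hysteresis = max(diffs) = 1.3230

1.3230


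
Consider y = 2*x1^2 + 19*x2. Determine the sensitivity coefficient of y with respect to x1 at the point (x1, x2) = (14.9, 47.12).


y = 2*x1^2 + 19*x2
dy/dx1 = 2*2*x1
Evaluate at x1 = 14.9: c1 = 4 * 14.9
c1 = 59.6000

59.6000


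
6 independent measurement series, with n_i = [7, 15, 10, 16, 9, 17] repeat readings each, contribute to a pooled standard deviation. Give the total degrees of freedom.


nu = sum_i (n_i - 1)
nu = ((7 - 1) + (15 - 1) + (10 - 1) + (16 - 1) + (9 - 1) + (17 - 1))
nu = 6 + 14 + 9 + 15 + 8 + 16
nu = 68

68


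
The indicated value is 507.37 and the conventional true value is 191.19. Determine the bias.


Systematic error = measured - true
= 507.37 - 191.19
= 316.1800

316.1800


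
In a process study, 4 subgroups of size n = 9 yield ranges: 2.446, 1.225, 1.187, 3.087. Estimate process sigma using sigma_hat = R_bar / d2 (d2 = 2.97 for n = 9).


R_bar = (2.446 + 1.225 + 1.187 + 3.087) / 4
R_bar = 7.945 / 4 = 1.98625
sigma_hat = R_bar / d2 = 1.98625 / 2.97 = 0.6688

0.6688


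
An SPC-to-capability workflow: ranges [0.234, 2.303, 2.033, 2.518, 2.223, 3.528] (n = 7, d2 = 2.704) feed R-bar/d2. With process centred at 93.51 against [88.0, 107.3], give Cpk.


R_bar = (0.234 + 2.303 + 2.033 + 2.518 + 2.223 + 3.528) / 6 = 2.1398333
sigma = R_bar / d2 = 2.1398333 / 2.704 = 0.79135847
Cp = (USL - LSL)/(6*sigma) = (107.3 - 88.0)/(6*0.79135847) = 4.0647
Cpu = (107.3 - 93.51)/(3*0.79135847) = 5.8086
Cpl = (93.51 - 88.0)/(3*0.79135847) = 2.3209
Cpk = min(Cpu, Cpl) = 2.3209

2.3209


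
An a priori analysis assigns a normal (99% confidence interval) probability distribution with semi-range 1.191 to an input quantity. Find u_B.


u_B = half_width / 2.576
u_B = 1.191 / 2.576
u_B = 0.4623

0.4623


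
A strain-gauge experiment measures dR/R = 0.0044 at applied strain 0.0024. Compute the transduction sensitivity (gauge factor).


GF = (dR/R) / epsilon
= 0.0044 / 0.0024
= 1.8333

1.8333


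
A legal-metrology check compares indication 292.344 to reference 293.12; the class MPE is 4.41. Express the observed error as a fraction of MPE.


e = indication - reference = 292.344 - 293.12 = -0.7760
|e| = 0.7760
ratio = |e| / MPE = 0.7760 / 4.41
ratio = 0.1760

0.1760


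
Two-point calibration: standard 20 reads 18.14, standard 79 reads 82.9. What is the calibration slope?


slope = (y2 - y1) / (x2 - x1)
= (82.9 - 18.14) / (79 - 20)
= 64.7600 / 59
= 1.0976

1.0976


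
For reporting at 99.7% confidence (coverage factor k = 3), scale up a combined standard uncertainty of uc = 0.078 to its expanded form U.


U = k * uc
U = 3 * 0.078
U = 0.2340

0.2340


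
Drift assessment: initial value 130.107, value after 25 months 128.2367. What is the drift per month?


rate = (v2 - v1) / months
= (128.2367 - 130.107) / 25
= -1.8703 / 25
= -0.0748

-0.0748


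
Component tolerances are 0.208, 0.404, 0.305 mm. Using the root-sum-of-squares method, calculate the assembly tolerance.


RSS = sqrt(0.208^2 + 0.404^2 + 0.305^2)
= sqrt(0.299505)
= 0.5473

0.5473


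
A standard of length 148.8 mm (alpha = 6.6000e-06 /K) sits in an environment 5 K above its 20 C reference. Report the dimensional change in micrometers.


dL = L * alpha * dT
= 148.8 * 6.6000e-06 * 5
= 0.0049104 mm
dL_um = 0.0049104 * 1000 = 4.9104 um

4.9104


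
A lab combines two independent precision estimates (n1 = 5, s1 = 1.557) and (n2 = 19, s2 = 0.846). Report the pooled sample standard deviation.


s_p = sqrt(((n1-1)*s1^2 + (n2-1)*s2^2) / (n1+n2-2))
numerator = (5-1)*1.557^2 + (19-1)*0.846^2 = 9.696996 + 12.882888 = 22.579884
denominator = 5 + 19 - 2 = 22
s_p^2 = 22.579884 / 22 = 1.0263584
s_p = sqrt(1.0263584) = 1.0131

1.0131


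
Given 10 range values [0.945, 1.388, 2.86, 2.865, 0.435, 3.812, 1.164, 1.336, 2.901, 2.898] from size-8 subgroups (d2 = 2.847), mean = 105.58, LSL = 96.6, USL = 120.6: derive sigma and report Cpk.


R_bar = (0.945 + 1.388 + 2.86 + 2.865 + 0.435 + 3.812 + 1.164 + 1.336 + 2.901 + 2.898) / 10 = 2.0604
sigma = R_bar / d2 = 2.0604 / 2.847 = 0.72370917
Cp = (USL - LSL)/(6*sigma) = (120.6 - 96.6)/(6*0.72370917) = 5.5271
Cpu = (120.6 - 105.58)/(3*0.72370917) = 6.9181
Cpl = (105.58 - 96.6)/(3*0.72370917) = 4.1361
Cpk = min(Cpu, Cpl) = 4.1361

4.1361


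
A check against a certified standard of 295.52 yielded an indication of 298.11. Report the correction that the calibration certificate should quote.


Correction = standard - reading
= 295.52 - 298.11
= -2.5900

-2.5900


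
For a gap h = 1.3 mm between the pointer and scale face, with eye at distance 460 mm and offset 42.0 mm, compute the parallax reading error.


error = h * offset / d
= 1.3 * 42.0 / 460
= 0.1187

0.1187


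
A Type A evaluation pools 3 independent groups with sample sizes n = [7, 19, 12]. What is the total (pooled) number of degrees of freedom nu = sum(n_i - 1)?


nu = sum_i (n_i - 1)
nu = ((7 - 1) + (19 - 1) + (12 - 1))
nu = 6 + 18 + 11
nu = 35

35


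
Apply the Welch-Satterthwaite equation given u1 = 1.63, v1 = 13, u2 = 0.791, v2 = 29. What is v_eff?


uc = sqrt(u1^2 + u2^2) = sqrt(1.63^2 + 0.791^2) = 1.8117894
v_eff = uc^4 / (u1^4/v1 + u2^4/v2)
= 1.8117894^4 / (1.63^4/13 + 0.791^4/29)
= 10.775337 / 0.55650824
v_eff = 19.3624

19.3624


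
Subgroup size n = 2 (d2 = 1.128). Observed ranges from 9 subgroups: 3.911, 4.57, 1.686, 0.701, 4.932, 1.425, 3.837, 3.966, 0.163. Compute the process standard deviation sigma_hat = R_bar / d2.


R_bar = (3.911 + 4.57 + 1.686 + 0.701 + 4.932 + 1.425 + 3.837 + 3.966 + 0.163) / 9
R_bar = 25.191 / 9 = 2.799
sigma_hat = R_bar / d2 = 2.799 / 1.128 = 2.4814

2.4814


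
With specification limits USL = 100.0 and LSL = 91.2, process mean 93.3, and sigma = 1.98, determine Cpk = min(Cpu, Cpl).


Cpu = (USL - mean) / (3*sigma) = (100.0 - 93.3) / (3*1.98) = 1.1279
Cpl = (mean - LSL) / (3*sigma) = (93.3 - 91.2) / (3*1.98) = 0.3535
Cpk = min(Cpu, Cpl) = 0.3535

0.3535


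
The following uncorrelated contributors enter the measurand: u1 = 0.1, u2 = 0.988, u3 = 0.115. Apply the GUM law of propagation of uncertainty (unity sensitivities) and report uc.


uc = sqrt(0.1^2 + 0.988^2 + 0.115^2)
uc = sqrt(0.999369)
uc = 0.9997

0.9997


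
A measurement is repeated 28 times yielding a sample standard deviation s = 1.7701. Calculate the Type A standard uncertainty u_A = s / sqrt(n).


u_A = s / sqrt(n)
u_A = 1.7701 / sqrt(28)
u_A = 1.7701 / 5.2915026
u_A = 0.3345

0.3345


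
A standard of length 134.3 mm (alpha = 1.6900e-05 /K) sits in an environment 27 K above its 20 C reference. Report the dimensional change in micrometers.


dL = L * alpha * dT
= 134.3 * 1.6900e-05 * 27
= 0.0612811 mm
dL_um = 0.0612811 * 1000 = 61.2811 um

61.2811


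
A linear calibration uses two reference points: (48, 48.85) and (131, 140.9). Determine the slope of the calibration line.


slope = (y2 - y1) / (x2 - x1)
= (140.9 - 48.85) / (131 - 48)
= 92.0500 / 83
= 1.1090

1.1090


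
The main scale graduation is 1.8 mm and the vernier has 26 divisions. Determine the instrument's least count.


LC = MSD / n_div
= 1.8 / 26
= 0.0692

0.0692


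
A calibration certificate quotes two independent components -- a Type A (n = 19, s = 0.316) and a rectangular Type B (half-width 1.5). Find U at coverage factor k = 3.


u_A = s / sqrt(n) = 0.316 / sqrt(19) = 0.072495372
u_B = half_width / sqrt(3) = 1.5 / sqrt(3) = 0.8660254
uc = sqrt(u_A^2 + u_B^2) = sqrt(0.072495372^2 + 0.8660254^2) = 0.86905441
U = k * uc = 3 * 0.86905441
U = 2.6072

2.6072


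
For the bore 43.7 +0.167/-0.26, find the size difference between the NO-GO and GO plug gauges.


GO = nominal - lower_tol (smallest hole = maximum material condition)
GO = 43.7 - 0.26 = 43.44
NO-GO = nominal + upper_tol (largest hole = least material condition)
NO-GO = 43.7 + 0.167 = 43.867
spread = NO-GO - GO = 43.867 - 43.44 = 0.4270

0.4270


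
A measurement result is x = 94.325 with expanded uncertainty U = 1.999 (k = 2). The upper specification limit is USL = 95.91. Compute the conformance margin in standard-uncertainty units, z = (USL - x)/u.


u = U / k = 1.999 / 2 = 0.9995
margin = |USL - x| = |95.91 - 94.325| = 1.585
z = margin / u = 1.585 / 0.9995
z = 1.5858

1.5858


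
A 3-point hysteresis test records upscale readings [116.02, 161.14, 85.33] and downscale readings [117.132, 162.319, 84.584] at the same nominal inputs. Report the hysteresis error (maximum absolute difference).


|116.02 - 117.132| = 1.1120
|161.14 - 162.319| = 1.1790
|85.33 - 84.584| = 0.7460
hysteresis = max(diffs) = 1.1790

1.1790


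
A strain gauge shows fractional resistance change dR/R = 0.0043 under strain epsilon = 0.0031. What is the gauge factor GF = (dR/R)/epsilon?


GF = (dR/R) / epsilon
= 0.0043 / 0.0031
= 1.3871

1.3871


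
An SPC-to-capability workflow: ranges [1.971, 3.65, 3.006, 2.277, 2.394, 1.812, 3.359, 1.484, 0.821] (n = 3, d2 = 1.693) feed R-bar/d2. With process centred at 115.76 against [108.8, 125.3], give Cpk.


R_bar = (1.971 + 3.65 + 3.006 + 2.277 + 2.394 + 1.812 + 3.359 + 1.484 + 0.821) / 9 = 2.3082222
sigma = R_bar / d2 = 2.3082222 / 1.693 = 1.3633917
Cp = (USL - LSL)/(6*sigma) = (125.3 - 108.8)/(6*1.3633917) = 2.0170
Cpu = (125.3 - 115.76)/(3*1.3633917) = 2.3324
Cpl = (115.76 - 108.8)/(3*1.3633917) = 1.7016
Cpk = min(Cpu, Cpl) = 1.7016

1.7016


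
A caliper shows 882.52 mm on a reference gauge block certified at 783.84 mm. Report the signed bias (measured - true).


Systematic error = measured - true
= 882.52 - 783.84
= 98.6800

98.6800


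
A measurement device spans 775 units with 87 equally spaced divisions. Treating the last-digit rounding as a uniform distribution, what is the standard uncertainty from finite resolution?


resolution = range / divisions
resolution = 775 / 87 = 8.908046
u_res = resolution / (2*sqrt(3))
u_res = 8.908046 / 3.4641016
u_res = 2.5715

2.5715


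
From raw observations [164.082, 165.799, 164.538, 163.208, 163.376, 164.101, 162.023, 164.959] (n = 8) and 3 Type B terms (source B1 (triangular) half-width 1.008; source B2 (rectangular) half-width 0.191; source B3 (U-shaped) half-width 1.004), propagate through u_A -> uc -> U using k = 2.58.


mean = (164.082 + 165.799 + 164.538 + 163.208 + 163.376 + 164.101 + 162.023 + 164.959) / 8 = 164.01075
s = sqrt(sum((x - mean)^2)/(n-1)) = 1.1579968
u_A = s / sqrt(n) = 1.1579968 / sqrt(8) = 0.40941369
u_B1 = 1.008 / sqrt(6) = 0.41151428
u_B2 = 0.191 / sqrt(3) = 0.1102739
u_B3 = 1.004 / sqrt(2) = 0.70993521
uc = sqrt(0.40941369^2 + 0.41151428^2 + 0.1102739^2 + 0.70993521^2) = 0.9236514
U = k * uc = 2.58 * 0.9236514
U = 2.3830

2.3830


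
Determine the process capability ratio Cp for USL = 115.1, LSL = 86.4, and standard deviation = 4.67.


Cp = (USL - LSL) / (6 * sigma)
= (115.1 - 86.4) / (6 * 4.67)
= 28.7000 / 28.0200
= 1.0243

1.0243


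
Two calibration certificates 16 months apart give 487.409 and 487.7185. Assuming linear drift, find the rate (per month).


rate = (v2 - v1) / months
= (487.7185 - 487.409) / 16
= 0.3095 / 16
= 0.0193

0.0193


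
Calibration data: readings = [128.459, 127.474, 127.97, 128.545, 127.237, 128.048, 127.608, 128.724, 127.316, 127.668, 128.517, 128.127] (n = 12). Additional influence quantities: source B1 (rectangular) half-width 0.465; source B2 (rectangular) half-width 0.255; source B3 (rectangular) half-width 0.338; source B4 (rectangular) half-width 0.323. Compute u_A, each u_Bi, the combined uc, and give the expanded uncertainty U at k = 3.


mean = (128.459 + 127.474 + 127.97 + 128.545 + 127.237 + 128.048 + 127.608 + 128.724 + 127.316 + 127.668 + 128.517 + 128.127) / 12 = 127.9744167
s = sqrt(sum((x - mean)^2)/(n-1)) = 0.51356498
u_A = s / sqrt(n) = 0.51356498 / sqrt(12) = 0.14825344
u_B1 = 0.465 / sqrt(3) = 0.26846788
u_B2 = 0.255 / sqrt(3) = 0.14722432
u_B3 = 0.338 / sqrt(3) = 0.19514439
u_B4 = 0.323 / sqrt(3) = 0.18648414
uc = sqrt(0.14825344^2 + 0.26846788^2 + 0.14722432^2 + 0.19514439^2 + 0.18648414^2) = 0.43426576
U = k * uc = 3 * 0.43426576
U = 1.3028

1.3028
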